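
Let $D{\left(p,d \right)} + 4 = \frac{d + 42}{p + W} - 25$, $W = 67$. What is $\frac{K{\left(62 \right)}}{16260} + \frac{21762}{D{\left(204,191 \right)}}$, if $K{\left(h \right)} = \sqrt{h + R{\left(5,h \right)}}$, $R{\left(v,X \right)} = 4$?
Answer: $- \frac{31707}{41} + \frac{\sqrt{66}}{16260} \approx -773.34$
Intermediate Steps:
$D{\left(p,d \right)} = -29 + \frac{42 + d}{67 + p}$ ($D{\left(p,d \right)} = -4 + \left(\frac{d + 42}{p + 67} - 25\right) = -4 + \left(\frac{42 + d}{67 + p} - 25\right) = -4 + \left(-25 + \frac{42 + d}{67 + p}\right) = -29 + \frac{42 + d}{67 + p}$)
$K{\left(h \right)} = \sqrt{4 + h}$ ($K{\left(h \right)} = \sqrt{h + 4} = \sqrt{4 + h}$)
$\frac{K{\left(62 \right)}}{16260} + \frac{21762}{D{\left(204,191 \right)}} = \frac{\sqrt{4 + 62}}{16260} + \frac{21762}{\frac{1}{67 + 204} \left(-1901 + 191 - 5916\right)} = \sqrt{66} \cdot \frac{1}{16260} + \frac{21762}{\frac{1}{271} \left(-1901 + 191 - 5916\right)} = \frac{\sqrt{66}}{16260} + \frac{21762}{\frac{1}{271} \left(-7626\right)} = \frac{\sqrt{66}}{16260} + \frac{21762}{- \frac{7626}{271}} = \frac{\sqrt{66}}{16260} + 21762 \left(- \frac{271}{7626}\right) = \frac{\sqrt{66}}{16260} - \frac{31707}{41} = - \frac{31707}{41} + \frac{\sqrt{66}}{16260}$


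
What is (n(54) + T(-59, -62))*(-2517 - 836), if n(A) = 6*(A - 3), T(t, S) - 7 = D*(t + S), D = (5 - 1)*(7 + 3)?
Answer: 15179031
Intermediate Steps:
D = 40 (D = 4*10 = 40)
T(t, S) = 7 + 40*S + 40*t (T(t, S) = 7 + 40*(t + S) = 7 + 40*(S + t) = 7 + (40*S + 40*t) = 7 + 40*S + 40*t)
n(A) = -18 + 6*A (n(A) = 6*(-3 + A) = -18 + 6*A)
(n(54) + T(-59, -62))*(-2517 - 836) = ((-18 + 6*54) + (7 + 40*(-62) + 40*(-59)))*(-2517 - 836) = ((-18 + 324) + (7 - 2480 - 2360))*(-3353) = (306 - 4833)*(-3353) = -4527*(-3353) = 15179031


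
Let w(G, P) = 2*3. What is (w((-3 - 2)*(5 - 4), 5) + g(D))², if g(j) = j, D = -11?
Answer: 25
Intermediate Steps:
w(G, P) = 6
(w((-3 - 2)*(5 - 4), 5) + g(D))² = (6 - 11)² = (-5)² = 25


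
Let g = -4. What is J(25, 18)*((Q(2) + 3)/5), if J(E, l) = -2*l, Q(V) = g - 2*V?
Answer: 36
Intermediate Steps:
Q(V) = -4 - 2*V
J(25, 18)*((Q(2) + 3)/5) = (-2*18)*(((-4 - 2*2) + 3)/5) = -36*((-4 - 4) + 3)/5 = -36*(-8 + 3)/5 = -(-180)/5 = -36*(-1) = 36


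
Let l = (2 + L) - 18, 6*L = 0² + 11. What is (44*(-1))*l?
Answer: 1870/3 ≈ 623.33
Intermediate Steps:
L = 11/6 (L = (0² + 11)/6 = (0 + 11)/6 = (⅙)*11 = 11/6 ≈ 1.8333)
l = -85/6 (l = (2 + 11/6) - 18 = 23/6 - 18 = -85/6 ≈ -14.167)
(44*(-1))*l = (44*(-1))*(-85/6) = -44*(-85/6) = 1870/3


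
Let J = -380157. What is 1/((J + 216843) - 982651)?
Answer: -1/1145965 ≈ -8.7263e-7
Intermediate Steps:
1/((J + 216843) - 982651) = 1/((-380157 + 216843) - 982651) = 1/(-163314 - 982651) = 1/(-1145965) = -1/1145965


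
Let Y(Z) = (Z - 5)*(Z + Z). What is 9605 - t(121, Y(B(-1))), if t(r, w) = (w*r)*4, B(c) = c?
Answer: 3797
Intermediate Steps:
Y(Z) = 2*Z*(-5 + Z) (Y(Z) = (-5 + Z)*(2*Z) = 2*Z*(-5 + Z))
t(r, w) = 4*r*w (t(r, w) = (r*w)*4 = 4*r*w)
9605 - t(121, Y(B(-1))) = 9605 - 4*121*2*(-1)*(-5 - 1) = 9605 - 4*121*2*(-1)*(-6) = 9605 - 4*121*12 = 9605 - 1*5808 = 9605 - 5808 = 3797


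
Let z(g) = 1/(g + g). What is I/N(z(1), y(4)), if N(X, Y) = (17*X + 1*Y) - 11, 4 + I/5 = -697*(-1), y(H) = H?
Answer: 2310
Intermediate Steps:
z(g) = 1/(2*g)
I = 3465 (I = -20 + 5*(-697*(-1)) = -20 + 5*697 = -20 + 3485 = 3465)
N(X, Y) = -11 + Y + 17*X (N(X, Y) = (17*X + Y) - 11 = (Y + 17*X) - 11 = -11 + Y + 17*X)
I/N(z(1), y(4)) = 3465/(-11 + 4 + 17*((½)/1)) = 3465/(-11 + 4 + 17*((½)*1)) = 3465/(-11 + 4 + 17*(½)) = 3465/(-11 + 4 + 17/2) = 3465/(3/2) = 3465*(⅔) = 2310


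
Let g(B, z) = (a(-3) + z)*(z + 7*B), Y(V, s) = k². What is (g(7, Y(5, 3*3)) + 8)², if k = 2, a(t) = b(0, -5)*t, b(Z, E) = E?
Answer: 1030225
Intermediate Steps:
a(t) = -5*t
Y(V, s) = 4 (Y(V, s) = 2² = 4)
g(B, z) = (15 + z)*(z + 7*B) (g(B, z) = (-5*(-3) + z)*(z + 7*B) = (15 + z)*(z + 7*B))
(g(7, Y(5, 3*3)) + 8)² = ((4² + 15*4 + 105*7 + 7*7*4) + 8)² = ((16 + 60 + 735 + 196) + 8)² = (1007 + 8)² = 1015² = 1030225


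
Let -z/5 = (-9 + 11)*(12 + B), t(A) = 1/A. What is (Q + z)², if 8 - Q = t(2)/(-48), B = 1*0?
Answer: 115584001/9216 ≈ 12542.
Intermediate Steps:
B = 0
Q = 769/96 (Q = 8 - 1/(2*(-48)) = 8 - (-1)/(2*48) = 8 - 1*(-1/96) = 8 + 1/96 = 769/96 ≈ 8.0104)
z = -120 (z = -5*(-9 + 11)*(12 + 0) = -10*12 = -5*24 = -120)
(Q + z)² = (769/96 - 120)² = (-10751/96)² = 115584001/9216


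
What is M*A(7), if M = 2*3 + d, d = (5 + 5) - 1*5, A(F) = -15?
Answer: -165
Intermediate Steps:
d = 5 (d = 10 - 5 = 5)
M = 11 (M = 2*3 + 5 = 6 + 5 = 11)
M*A(7) = 11*(-15) = -165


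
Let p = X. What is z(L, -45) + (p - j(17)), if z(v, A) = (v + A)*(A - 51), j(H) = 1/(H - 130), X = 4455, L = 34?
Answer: 622744/113 ≈ 5511.0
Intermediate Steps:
j(H) = 1/(-130 + H)
z(v, A) = (-51 + A)*(A + v) (z(v, A) = (A + v)*(-51 + A) = (-51 + A)*(A + v))
p = 4455
z(L, -45) + (p - j(17)) = ((-45)**2 - 51*(-45) - 51*34 - 45*34) + (4455 - 1/(-130 + 17)) = (2025 + 2295 - 1734 - 1530) + (4455 - 1/(-113)) = 1056 + (4455 - 1*(-1/113)) = 1056 + (4455 + 1/113) = 1056 + 503416/113 = 622744/113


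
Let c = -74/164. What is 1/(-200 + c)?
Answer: -82/16437 ≈ -0.0049887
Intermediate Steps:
c = -37/82 (c = -74*1/164 = -37/82 ≈ -0.45122)
1/(-200 + c) = 1/(-200 - 37/82) = 1/(-16437/82) = -82/16437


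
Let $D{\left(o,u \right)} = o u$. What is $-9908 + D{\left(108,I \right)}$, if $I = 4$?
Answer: $-9476$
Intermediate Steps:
$-9908 + D{\left(108,I \right)} = -9908 + 108 \cdot 4 = -9908 + 432 = -9476$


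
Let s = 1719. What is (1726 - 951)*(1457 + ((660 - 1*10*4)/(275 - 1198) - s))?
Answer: -187895650/923 ≈ -2.0357e+5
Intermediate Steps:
(1726 - 951)*(1457 + ((660 - 1*10*4)/(275 - 1198) - s)) = (1726 - 951)*(1457 + ((660 - 1*10*4)/(275 - 1198) - 1*1719)) = 775*(1457 + ((660 - 10*4)/(-923) - 1719)) = 775*(1457 + ((660 - 40)*(-1/923) - 1719)) = 775*(1457 + (620*(-1/923) - 1719)) = 775*(1457 + (-620/923 - 1719)) = 775*(1457 - 1587257/923) = 775*(-242446/923) = -187895650/923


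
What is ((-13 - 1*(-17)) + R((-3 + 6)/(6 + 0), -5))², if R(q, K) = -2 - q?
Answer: 9/4 ≈ 2.2500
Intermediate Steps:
((-13 - 1*(-17)) + R((-3 + 6)/(6 + 0), -5))² = ((-13 - 1*(-17)) + (-2 - (-3 + 6)/(6 + 0)))² = ((-13 + 17) + (-2 - 3/6))² = (4 + (-2 - 3/6))² = (4 + (-2 - 1*½))² = (4 + (-2 - ½))² = (4 - 5/2)² = (3/2)² = 9/4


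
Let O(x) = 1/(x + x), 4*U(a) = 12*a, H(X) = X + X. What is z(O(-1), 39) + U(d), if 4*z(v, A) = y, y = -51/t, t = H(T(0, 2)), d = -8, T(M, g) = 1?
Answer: -243/8 ≈ -30.375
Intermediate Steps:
H(X) = 2*X
t = 2 (t = 2*1 = 2)
U(a) = 3*a (U(a) = (12*a)/4 = 3*a)
O(x) = 1/(2*x)
y = -51/2 ≈ -25.500
z(v, A) = -51/8 (z(v, A) = (¼)*(-51/2) = -51/8)
z(O(-1), 39) + U(d) = -51/8 + 3*(-8) = -51/8 - 24 = -243/8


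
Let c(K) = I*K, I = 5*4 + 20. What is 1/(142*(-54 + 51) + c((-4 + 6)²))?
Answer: -1/266 ≈ -0.0037594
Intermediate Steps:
I = 40 (I = 20 + 20 = 40)
c(K) = 40*K
1/(142*(-54 + 51) + c((-4 + 6)²)) = 1/(142*(-54 + 51) + 40*(-4 + 6)²) = 1/(142*(-3) + 40*2²) = 1/(-426 + 40*4) = 1/(-426 + 160) = 1/(-266) = -1/266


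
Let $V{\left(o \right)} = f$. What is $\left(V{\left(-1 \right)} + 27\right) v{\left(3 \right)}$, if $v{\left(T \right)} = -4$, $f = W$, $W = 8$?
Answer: $-140$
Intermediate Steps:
$f = 8$
$V{\left(o \right)} = 8$
$\left(V{\left(-1 \right)} + 27\right) v{\left(3 \right)} = \left(8 + 27\right) \left(-4\right) = 35 \left(-4\right) = -140$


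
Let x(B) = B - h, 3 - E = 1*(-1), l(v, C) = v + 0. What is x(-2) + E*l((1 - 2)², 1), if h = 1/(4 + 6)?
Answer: 19/10 ≈ 1.9000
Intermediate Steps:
h = ⅒ (h = 1/10 = ⅒ ≈ 0.10000)
l(v, C) = v
E = 4 (E = 3 - (-1) = 3 - 1*(-1) = 3 + 1 = 4)
x(B) = -⅒ + B (x(B) = B - 1*⅒ = B - ⅒ = -⅒ + B)
x(-2) + E*l((1 - 2)², 1) = (-⅒ - 2) + 4*(1 - 2)² = -21/10 + 4*(-1)² = -21/10 + 4*1 = -21/10 + 4 = 19/10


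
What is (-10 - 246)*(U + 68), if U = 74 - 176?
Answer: 8704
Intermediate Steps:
U = -102
(-10 - 246)*(U + 68) = (-10 - 246)*(-102 + 68) = -256*(-34) = 8704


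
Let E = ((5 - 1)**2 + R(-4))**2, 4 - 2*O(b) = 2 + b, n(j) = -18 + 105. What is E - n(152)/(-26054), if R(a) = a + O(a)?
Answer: 5862237/26054 ≈ 225.00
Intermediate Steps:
n(j) = 87
O(b) = 1 - b/2 (O(b) = 2 - (2 + b)/2 = 2 + (-1 - b/2) = 1 - b/2)
R(a) = 1 + a/2 (R(a) = a + (1 - a/2) = 1 + a/2)
E = 225 (E = ((5 - 1)**2 + (1 + (1/2)*(-4)))**2 = (4**2 + (1 - 2))**2 = (16 - 1)**2 = 15**2 = 225)
E - n(152)/(-26054) = 225 - 87/(-26054) = 225 - 87*(-1)/26054 = 225 - 1*(-87/26054) = 225 + 87/26054 = 5862237/26054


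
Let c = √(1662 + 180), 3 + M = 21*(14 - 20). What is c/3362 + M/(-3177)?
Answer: 43/1059 + √1842/3362 ≈ 0.053370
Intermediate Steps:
M = -129 (M = -3 + 21*(14 - 20) = -3 + 21*(-6) = -3 - 126 = -129)
c = √1842 ≈ 42.919
c/3362 + M/(-3177) = √1842/3362 - 129/(-3177) = √1842*(1/3362) - 129*(-1/3177) = √1842/3362 + 43/1059 = 43/1059 + √1842/3362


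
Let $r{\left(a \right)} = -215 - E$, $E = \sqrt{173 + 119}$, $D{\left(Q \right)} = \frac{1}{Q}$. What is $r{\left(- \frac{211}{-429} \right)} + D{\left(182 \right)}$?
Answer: $- \frac{39129}{182} - 2 \sqrt{73} \approx -232.08$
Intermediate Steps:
$E = 2 \sqrt{73}$ ($E = \sqrt{292} = 2 \sqrt{73} \approx 17.088$)
$r{\left(a \right)} = -215 - 2 \sqrt{73}$
$r{\left(- \frac{211}{-429} \right)} + D{\left(182 \right)} = \left(-215 - 2 \sqrt{73}\right) + \frac{1}{182} = - \frac{39129}{182} - 2 \sqrt{73}$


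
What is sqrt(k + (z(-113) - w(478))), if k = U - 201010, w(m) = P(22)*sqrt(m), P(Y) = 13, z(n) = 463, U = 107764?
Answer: sqrt(-92783 - 13*sqrt(478)) ≈ 305.07*I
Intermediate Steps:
w(m) = 13*sqrt(m)
k = -93246 (k = 107764 - 201010 = -93246)
sqrt(k + (z(-113) - w(478))) = sqrt(-93246 + (463 - 13*sqrt(478))) = sqrt(-92783 - 13*sqrt(478))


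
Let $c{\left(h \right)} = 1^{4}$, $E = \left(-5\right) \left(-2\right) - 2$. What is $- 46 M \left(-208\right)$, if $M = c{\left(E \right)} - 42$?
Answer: $-392288$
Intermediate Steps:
$E = 8$ ($E = 10 - 2 = 8$)
$c{\left(h \right)} = 1$
$M = -41$ ($M = 1 - 42 = -41$)
$- 46 M \left(-208\right) = \left(-46\right) \left(-41\right) \left(-208\right) = 1886 \left(-208\right) = -392288$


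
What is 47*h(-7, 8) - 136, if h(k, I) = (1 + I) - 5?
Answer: 52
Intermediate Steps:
h(k, I) = -4 + I
47*h(-7, 8) - 136 = 47*(-4 + 8) - 136 = 47*4 - 136 = 188 - 136 = 52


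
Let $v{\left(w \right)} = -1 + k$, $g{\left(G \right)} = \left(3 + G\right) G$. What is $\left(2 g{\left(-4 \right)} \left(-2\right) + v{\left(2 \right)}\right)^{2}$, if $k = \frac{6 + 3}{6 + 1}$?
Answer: $\frac{12100}{49} \approx 246.94$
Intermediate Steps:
$k = \frac{9}{7} \approx 1.2857$
$g{\left(G \right)} = G \left(3 + G\right)$
$v{\left(w \right)} = \frac{2}{7}$ ($v{\left(w \right)} = -1 + \frac{9}{7} = \frac{2}{7}$)
$\left(2 g{\left(-4 \right)} \left(-2\right) + v{\left(2 \right)}\right)^{2} = \left(2 \left(- 4 \left(3 - 4\right)\right) \left(-2\right) + \frac{2}{7}\right)^{2} = \left(2 \left(\left(-4\right) \left(-1\right)\right) \left(-2\right) + \frac{2}{7}\right)^{2} = \left(2 \cdot 4 \left(-2\right) + \frac{2}{7}\right)^{2} = \left(8 \left(-2\right) + \frac{2}{7}\right)^{2} = \left(-16 + \frac{2}{7}\right)^{2} = \left(- \frac{110}{7}\right)^{2} = \frac{12100}{49}$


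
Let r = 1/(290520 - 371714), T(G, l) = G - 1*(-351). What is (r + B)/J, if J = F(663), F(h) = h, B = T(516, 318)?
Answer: 70395197/53831622 ≈ 1.3077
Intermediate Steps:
T(G, l) = 351 + G (T(G, l) = G + 351 = 351 + G)
B = 867 (B = 351 + 516 = 867)
r = -1/81194 (r = 1/(-81194) = -1/81194 ≈ -1.2316e-5)
J = 663
(r + B)/J = (-1/81194 + 867)/663 = (70395197/81194)*(1/663) = 70395197/53831622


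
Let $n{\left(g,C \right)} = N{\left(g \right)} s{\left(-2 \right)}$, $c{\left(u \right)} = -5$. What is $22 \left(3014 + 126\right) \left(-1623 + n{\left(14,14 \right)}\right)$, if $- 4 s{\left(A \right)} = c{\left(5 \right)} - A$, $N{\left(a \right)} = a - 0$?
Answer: $-111391500$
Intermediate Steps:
$N{\left(a \right)} = a$ ($N{\left(a \right)} = a + 0 = a$)
$s{\left(A \right)} = \frac{5}{4} + \frac{A}{4}$ ($s{\left(A \right)} = - \frac{-5 - A}{4} = \frac{5}{4} + \frac{A}{4}$)
$n{\left(g,C \right)} = \frac{3 g}{4}$ ($n{\left(g,C \right)} = g \left(\frac{5}{4} + \frac{1}{4} \left(-2\right)\right) = g \left(\frac{5}{4} - \frac{1}{2}\right) = g \frac{3}{4} = \frac{3 g}{4}$)
$22 \left(3014 + 126\right) \left(-1623 + n{\left(14,14 \right)}\right) = 22 \left(3014 + 126\right) \left(-1623 + \frac{3}{4} \cdot 14\right) = 22 \cdot 3140 \left(-1623 + \frac{21}{2}\right) = 22 \cdot 3140 \left(- \frac{3225}{2}\right) = 22 \left(-5063250\right) = -111391500$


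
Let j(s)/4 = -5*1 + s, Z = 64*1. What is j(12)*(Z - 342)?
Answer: -7784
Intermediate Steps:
Z = 64
j(s) = -20 + 4*s (j(s) = 4*(-5*1 + s) = 4*(-5 + s) = -20 + 4*s)
j(12)*(Z - 342) = (-20 + 4*12)*(64 - 342) = (-20 + 48)*(-278) = 28*(-278) = -7784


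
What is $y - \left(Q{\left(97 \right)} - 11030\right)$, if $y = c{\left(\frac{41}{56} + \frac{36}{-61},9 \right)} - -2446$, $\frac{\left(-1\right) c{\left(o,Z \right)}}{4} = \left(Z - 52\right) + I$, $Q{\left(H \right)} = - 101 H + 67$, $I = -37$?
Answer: $23526$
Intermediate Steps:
$Q{\left(H \right)} = 67 - 101 H$
$c{\left(o,Z \right)} = 356 - 4 Z$ ($c{\left(o,Z \right)} = - 4 \left(\left(Z - 52\right) - 37\right) = - 4 \left(\left(-52 + Z\right) - 37\right) = - 4 \left(-89 + Z\right) = 356 - 4 Z$)
$y = 2766$ ($y = \left(356 - 36\right) - -2446 = \left(356 - 36\right) + 2446 = 320 + 2446 = 2766$)
$y - \left(Q{\left(97 \right)} - 11030\right) = 2766 - \left(\left(67 - 9797\right) - 11030\right) = 2766 - \left(-9730 - 11030\right) = 2766 - -20760 = 2766 + 20760 = 23526$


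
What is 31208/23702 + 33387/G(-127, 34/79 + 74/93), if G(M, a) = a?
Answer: 2907123179771/106753808 ≈ 27232.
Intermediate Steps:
31208/23702 + 33387/G(-127, 34/79 + 74/93) = 31208/23702 + 33387/(34/79 + 74/93) = 31208*(1/23702) + 33387/(34*(1/79) + 74*(1/93)) = 15604/11851 + 33387/(34/79 + 74/93) = 15604/11851 + 33387/(9008/7347) = 15604/11851 + 33387*(7347/9008) = 15604/11851 + 245294289/9008 = 2907123179771/106753808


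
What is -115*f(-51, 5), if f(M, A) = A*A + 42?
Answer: -7705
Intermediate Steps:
f(M, A) = 42 + A**2 (f(M, A) = A**2 + 42 = 42 + A**2)
-115*f(-51, 5) = -115*(42 + 5**2) = -115*(42 + 25) = -115*67 = -7705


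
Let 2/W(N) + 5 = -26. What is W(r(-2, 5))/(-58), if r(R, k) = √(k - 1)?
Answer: 1/899 ≈ 0.0011123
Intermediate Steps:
r(R, k) = √(-1 + k)
W(N) = -2/31 (W(N) = 2/(-5 - 26) = 2/(-31) = 2*(-1/31) = -2/31)
W(r(-2, 5))/(-58) = -2/31/(-58) = -2/31*(-1/58) = 1/899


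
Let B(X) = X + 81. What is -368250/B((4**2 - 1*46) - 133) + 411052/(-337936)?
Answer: 15551403217/3463844 ≈ 4489.6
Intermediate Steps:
B(X) = 81 + X
-368250/B((4**2 - 1*46) - 133) + 411052/(-337936) = -368250/(81 + ((4**2 - 1*46) - 133)) + 411052/(-337936) = -368250/(81 + ((16 - 46) - 133)) + 411052*(-1/337936) = -368250/(81 + (-30 - 133)) - 102763/84484 = -368250/(81 - 163) - 102763/84484 = -368250/(-82) - 102763/84484 = -368250*(-1/82) - 102763/84484 = 184125/41 - 102763/84484 = 15551403217/3463844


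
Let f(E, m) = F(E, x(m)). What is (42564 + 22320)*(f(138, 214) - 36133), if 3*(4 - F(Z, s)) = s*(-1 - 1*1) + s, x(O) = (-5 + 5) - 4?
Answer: -2344280548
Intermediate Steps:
x(O) = -4 (x(O) = 0 - 4 = -4)
F(Z, s) = 4 + s/3 (F(Z, s) = 4 - (s*(-1 - 1*1) + s)/3 = 4 - (s*(-1 - 1) + s)/3 = 4 - (s*(-2) + s)/3 = 4 - (-2*s + s)/3 = 4 - (-1)*s/3 = 4 + s/3)
f(E, m) = 8/3 (f(E, m) = 4 + (⅓)*(-4) = 4 - 4/3 = 8/3)
(42564 + 22320)*(f(138, 214) - 36133) = (42564 + 22320)*(8/3 - 36133) = 64884*(-108391/3) = -2344280548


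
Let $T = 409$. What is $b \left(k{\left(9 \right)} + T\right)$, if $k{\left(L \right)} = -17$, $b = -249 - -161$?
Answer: $-34496$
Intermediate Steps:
$b = -88$ ($b = -249 + 161 = -88$)
$b \left(k{\left(9 \right)} + T\right) = - 88 \left(-17 + 409\right) = \left(-88\right) 392 = -34496$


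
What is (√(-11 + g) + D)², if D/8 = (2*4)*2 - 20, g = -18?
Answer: (32 - I*√29)² ≈ 995.0 - 344.65*I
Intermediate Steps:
D = -32 (D = 8*((2*4)*2 - 20) = 8*(8*2 - 20) = 8*(16 - 20) = 8*(-4) = -32)
(√(-11 + g) + D)² = (√(-11 - 18) - 32)² = (√(-29) - 32)² = (I*√29 - 32)² = (-32 + I*√29)²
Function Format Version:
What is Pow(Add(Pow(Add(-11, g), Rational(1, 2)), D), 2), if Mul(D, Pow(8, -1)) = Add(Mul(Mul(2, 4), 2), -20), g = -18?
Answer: Pow(Add(32, Mul(-1, I, Pow(29, Rational(1, 2)))), 2) ≈ Add(995.00, Mul(-344.65, I))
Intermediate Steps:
D = -32 (D = Mul(8, Add(Mul(Mul(2, 4), 2), -20)) = Mul(8, Add(Mul(8, 2), -20)) = Mul(8, Add(16, -20)) = Mul(8, -4) = -32)
Pow(Add(Pow(Add(-11, g), Rational(1, 2)), D), 2) = Pow(Add(Pow(Add(-11, -18), Rational(1, 2)), -32), 2) = Pow(Add(Pow(-29, Rational(1, 2)), -32), 2) = Pow(Add(Mul(I, Pow(29, Rational(1, 2))), -32), 2) = Pow(Add(-32, Mul(I, Pow(29, Rational(1, 2)))), 2)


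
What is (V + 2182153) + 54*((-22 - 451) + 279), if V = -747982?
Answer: 1423695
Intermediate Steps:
(V + 2182153) + 54*((-22 - 451) + 279) = (-747982 + 2182153) + 54*((-22 - 451) + 279) = 1434171 + 54*(-473 + 279) = 1434171 + 54*(-194) = 1434171 - 10476 = 1423695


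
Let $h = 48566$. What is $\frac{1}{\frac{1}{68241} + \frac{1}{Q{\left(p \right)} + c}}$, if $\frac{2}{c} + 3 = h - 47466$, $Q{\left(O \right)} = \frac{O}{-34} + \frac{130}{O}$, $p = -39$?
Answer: $- \frac{16679942907}{7635514027} \approx -2.1845$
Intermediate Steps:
$Q{\left(O \right)} = \frac{130}{O} - \frac{O}{34}$ ($Q{\left(O \right)} = O \left(- \frac{1}{34}\right) + \frac{130}{O} = - \frac{O}{34} + \frac{130}{O} = \frac{130}{O} - \frac{O}{34}$)
$c = \frac{2}{1097}$ ($c = \frac{2}{-3 + \left(48566 - 47466\right)} = \frac{2}{-3 + 1100} = \frac{2}{1097} \approx 0.0018232$)
$\frac{1}{\frac{1}{68241} + \frac{1}{Q{\left(p \right)} + c}} = \frac{1}{\frac{1}{68241} + \frac{1}{\left(\frac{130}{-39} - - \frac{39}{34}\right) + \frac{2}{1097}}} = \frac{1}{\frac{1}{68241} + \frac{1}{\left(130 \left(- \frac{1}{39}\right) + \frac{39}{34}\right) + \frac{2}{1097}}} = \frac{1}{\frac{1}{68241} + \frac{1}{\left(- \frac{10}{3} + \frac{39}{34}\right) + \frac{2}{1097}}} = \frac{1}{\frac{1}{68241} + \frac{1}{- \frac{223}{102} + \frac{2}{1097}}} = \frac{1}{\frac{1}{68241} + \frac{1}{- \frac{244427}{111894}}} = \frac{1}{\frac{1}{68241} - \frac{111894}{244427}} = \frac{1}{- \frac{7635514027}{16679942907}} = - \frac{16679942907}{7635514027}$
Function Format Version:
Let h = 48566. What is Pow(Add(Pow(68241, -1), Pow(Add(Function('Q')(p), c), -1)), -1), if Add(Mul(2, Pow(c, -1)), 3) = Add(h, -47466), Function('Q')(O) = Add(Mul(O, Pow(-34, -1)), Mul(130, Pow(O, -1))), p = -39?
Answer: Rational(-16679942907, 7635514027) ≈ -2.1845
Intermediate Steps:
Function('Q')(O) = Add(Mul(130, Pow(O, -1)), Mul(Rational(-1, 34), O)) (Function('Q')(O) = Add(Mul(O, Rational(-1, 34)), Mul(130, Pow(O, -1))) = Add(Mul(Rational(-1, 34), O), Mul(130, Pow(O, -1))) = Add(Mul(130, Pow(O, -1)), Mul(Rational(-1, 34), O)))
c = Rational(2, 1097) (c = Mul(2, Pow(Add(-3, Add(48566, -47466)), -1)) = Mul(2, Pow(Add(-3, 1100), -1)) = Mul(2, Pow(1097, -1)) = Mul(2, Rational(1, 1097)) = Rational(2, 1097) ≈ 0.0018232)
Pow(Add(Pow(68241, -1), Pow(Add(Function('Q')(p), c), -1)), -1) = Pow(Add(Pow(68241, -1), Pow(Add(Add(Mul(130, Pow(-39, -1)), Mul(Rational(-1, 34), -39)), Rational(2, 1097)), -1)), -1) = Pow(Add(Rational(1, 68241), Pow(Add(Add(Mul(130, Rational(-1, 39)), Rational(39, 34)), Rational(2, 1097)), -1)), -1) = Pow(Add(Rational(1, 68241), Pow(Add(Add(Rational(-10, 3), Rational(39, 34)), Rational(2, 1097)), -1)), -1) = Pow(Add(Rational(1, 68241), Pow(Add(Rational(-223, 102), Rational(2, 1097)), -1)), -1) = Pow(Add(Rational(1, 68241), Pow(Rational(-244427, 111894), -1)), -1) = Pow(Add(Rational(1, 68241), Rational(-111894, 244427)), -1) = Pow(Rational(-7635514027, 16679942907), -1) = Rational(-16679942907, 7635514027)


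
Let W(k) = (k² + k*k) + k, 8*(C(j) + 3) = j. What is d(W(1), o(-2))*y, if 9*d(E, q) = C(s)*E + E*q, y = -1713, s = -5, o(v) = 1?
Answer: 11991/8 ≈ 1498.9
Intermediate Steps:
C(j) = -3 + j/8
W(k) = k + 2*k² (W(k) = (k² + k²) + k = 2*k² + k = k + 2*k²)
d(E, q) = -29*E/72 + E*q/9 (d(E, q) = ((-3 + (⅛)*(-5))*E + E*q)/9 = ((-3 - 5/8)*E + E*q)/9 = (-29*E/8 + E*q)/9 = -29*E/72 + E*q/9)
d(W(1), o(-2))*y = ((1*(1 + 2*1))*(-29 + 8*1)/72)*(-1713) = ((1*(1 + 2))*(-29 + 8)/72)*(-1713) = ((1/72)*(1*3)*(-21))*(-1713) = ((1/72)*3*(-21))*(-1713) = -7/8*(-1713) = 11991/8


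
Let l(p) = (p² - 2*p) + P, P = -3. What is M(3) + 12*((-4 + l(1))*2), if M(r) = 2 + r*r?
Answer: -181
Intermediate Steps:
l(p) = -3 + p² - 2*p (l(p) = (p² - 2*p) - 3 = -3 + p² - 2*p)
M(r) = 2 + r²
M(3) + 12*((-4 + l(1))*2) = (2 + 3²) + 12*((-4 + (-3 + 1² - 2*1))*2) = (2 + 9) + 12*((-4 + (-3 + 1 - 2))*2) = 11 + 12*((-4 - 4)*2) = 11 + 12*(-8*2) = 11 + 12*(-16) = 11 - 192 = -181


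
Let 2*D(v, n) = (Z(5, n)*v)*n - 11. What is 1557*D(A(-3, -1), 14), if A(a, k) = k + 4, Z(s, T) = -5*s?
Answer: -1651977/2 ≈ -8.2599e+5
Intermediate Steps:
A(a, k) = 4 + k
D(v, n) = -11/2 - 25*n*v/2 (D(v, n) = (((-5*5)*v)*n - 11)/2 = ((-25*v)*n - 11)/2 = (-25*n*v - 11)/2 = (-11 - 25*n*v)/2 = -11/2 - 25*n*v/2)
1557*D(A(-3, -1), 14) = 1557*(-11/2 - 25/2*14*(4 - 1)) = 1557*(-11/2 - 25/2*14*3) = 1557*(-11/2 - 525) = 1557*(-1061/2) = -1651977/2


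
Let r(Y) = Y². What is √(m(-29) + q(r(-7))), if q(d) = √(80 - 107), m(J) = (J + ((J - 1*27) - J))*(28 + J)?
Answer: √(56 + 3*I*√3) ≈ 7.4913 + 0.34681*I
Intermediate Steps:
m(J) = (-27 + J)*(28 + J) (m(J) = (J + ((J - 27) - J))*(28 + J) = (J + ((-27 + J) - J))*(28 + J) = (J - 27)*(28 + J) = (-27 + J)*(28 + J))
q(d) = 3*I*√3 (q(d) = √(-27) = 3*I*√3)
√(m(-29) + q(r(-7))) = √((-756 - 29 + (-29)²) + 3*I*√3) = √((-756 - 29 + 841) + 3*I*√3) = √(56 + 3*I*√3)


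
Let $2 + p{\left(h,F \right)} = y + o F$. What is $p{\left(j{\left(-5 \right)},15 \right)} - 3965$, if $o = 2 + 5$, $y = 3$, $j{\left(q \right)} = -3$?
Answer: $-3859$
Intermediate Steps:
$o = 7$
$p{\left(h,F \right)} = 1 + 7 F$ ($p{\left(h,F \right)} = -2 + \left(3 + 7 F\right) = 1 + 7 F$)
$p{\left(j{\left(-5 \right)},15 \right)} - 3965 = \left(1 + 7 \cdot 15\right) - 3965 = \left(1 + 105\right) - 3965 = 106 - 3965 = -3859$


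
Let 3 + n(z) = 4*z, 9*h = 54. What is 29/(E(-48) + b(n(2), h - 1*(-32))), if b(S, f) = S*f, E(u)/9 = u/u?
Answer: 29/199 ≈ 0.14573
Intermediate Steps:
h = 6 (h = (⅑)*54 = 6)
E(u) = 9 (E(u) = 9*(u/u) = 9*1 = 9)
n(z) = -3 + 4*z
29/(E(-48) + b(n(2), h - 1*(-32))) = 29/(9 + (-3 + 4*2)*(6 - 1*(-32))) = 29/(9 + (-3 + 8)*(6 + 32)) = 29/(9 + 5*38) = 29/(9 + 190) = 29/199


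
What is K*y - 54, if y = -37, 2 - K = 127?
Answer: 4571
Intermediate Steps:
K = -125 (K = 2 - 1*127 = 2 - 127 = -125)
K*y - 54 = -125*(-37) - 54 = 4625 - 54 = 4571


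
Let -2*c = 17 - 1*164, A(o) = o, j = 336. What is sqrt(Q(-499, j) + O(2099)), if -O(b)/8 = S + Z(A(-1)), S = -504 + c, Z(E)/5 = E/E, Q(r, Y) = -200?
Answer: 6*sqrt(89) ≈ 56.604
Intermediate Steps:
c = 147/2 (c = -(17 - 1*164)/2 = -(17 - 164)/2 = -1/2*(-147) = 147/2 ≈ 73.500)
Z(E) = 5 (Z(E) = 5*(E/E) = 5*1 = 5)
S = -861/2 (S = -504 + 147/2 = -861/2 ≈ -430.50)
O(b) = 3404 (O(b) = -8*(-861/2 + 5) = -8*(-851/2) = 3404)
sqrt(Q(-499, j) + O(2099)) = sqrt(-200 + 3404) = sqrt(3204) = 6*sqrt(89)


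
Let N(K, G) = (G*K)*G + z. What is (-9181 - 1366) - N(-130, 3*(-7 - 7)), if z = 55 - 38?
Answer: 218756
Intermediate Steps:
z = 17
N(K, G) = 17 + K*G² (N(K, G) = (G*K)*G + 17 = K*G² + 17 = 17 + K*G²)
(-9181 - 1366) - N(-130, 3*(-7 - 7)) = (-9181 - 1366) - (17 - 130*9*(-7 - 7)²) = -10547 - (17 - 130*(3*(-14))²) = -10547 - (17 - 130*(-42)²) = -10547 - (17 - 130*1764) = -10547 - (17 - 229320) = -10547 - 1*(-229303) = -10547 + 229303 = 218756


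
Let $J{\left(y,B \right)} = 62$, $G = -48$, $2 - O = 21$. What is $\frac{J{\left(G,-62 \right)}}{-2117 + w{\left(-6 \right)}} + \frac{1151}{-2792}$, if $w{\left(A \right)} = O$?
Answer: $- \frac{328955}{745464} \approx -0.44128$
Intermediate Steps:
$O = -19$ ($O = 2 - 21 = -19$)
$w{\left(A \right)} = -19$
$\frac{J{\left(G,-62 \right)}}{-2117 + w{\left(-6 \right)}} + \frac{1151}{-2792} = \frac{62}{-2117 - 19} + \frac{1151}{-2792} = \frac{62}{-2136} + 1151 \left(- \frac{1}{2792}\right) = 62 \left(- \frac{1}{2136}\right) - \frac{1151}{2792} = - \frac{31}{1068} - \frac{1151}{2792} = - \frac{328955}{745464}$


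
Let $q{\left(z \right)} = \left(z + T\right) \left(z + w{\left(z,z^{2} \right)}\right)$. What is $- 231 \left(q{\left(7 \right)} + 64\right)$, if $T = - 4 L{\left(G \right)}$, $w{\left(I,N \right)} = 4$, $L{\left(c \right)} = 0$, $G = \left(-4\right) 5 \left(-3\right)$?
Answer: $-32571$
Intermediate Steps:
$G = 60$ ($G = \left(-20\right) \left(-3\right) = 60$)
$T = 0$ ($T = \left(-4\right) 0 = 0$)
$q{\left(z \right)} = z \left(4 + z\right)$ ($q{\left(z \right)} = \left(z + 0\right) \left(z + 4\right) = z \left(4 + z\right)$)
$- 231 \left(q{\left(7 \right)} + 64\right) = - 231 \left(7 \left(4 + 7\right) + 64\right) = - 231 \left(7 \cdot 11 + 64\right) = - 231 \left(77 + 64\right) = \left(-231\right) 141 = -32571$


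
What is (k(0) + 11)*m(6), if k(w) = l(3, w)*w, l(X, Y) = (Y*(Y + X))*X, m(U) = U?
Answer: 66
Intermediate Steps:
l(X, Y) = X*Y*(X + Y) (l(X, Y) = (Y*(X + Y))*X = X*Y*(X + Y))
k(w) = 3*w²*(3 + w) (k(w) = (3*w*(3 + w))*w = 3*w²*(3 + w))
(k(0) + 11)*m(6) = (3*0²*(3 + 0) + 11)*6 = (3*0*3 + 11)*6 = (0 + 11)*6 = 11*6 = 66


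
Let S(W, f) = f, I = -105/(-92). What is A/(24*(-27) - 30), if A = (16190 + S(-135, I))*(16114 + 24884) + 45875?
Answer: -30537113165/31188 ≈ -9.7913e+5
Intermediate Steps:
I = 105/92 (I = -105*(-1/92) = 105/92 ≈ 1.1413)
A = 30537113165/46 (A = (16190 + 105/92)*(16114 + 24884) + 45875 = (1489585/92)*40998 + 45875 = 30535002915/46 + 45875 = 30537113165/46 ≈ 6.6385e+8)
A/(24*(-27) - 30) = 30537113165/(46*(24*(-27) - 30)) = 30537113165/(46*(-648 - 30)) = (30537113165/46)/(-678) = (30537113165/46)*(-1/678) = -30537113165/31188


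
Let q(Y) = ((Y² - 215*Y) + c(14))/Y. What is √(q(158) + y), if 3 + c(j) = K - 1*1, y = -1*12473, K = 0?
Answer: 4*I*√4887493/79 ≈ 111.94*I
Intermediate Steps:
y = -12473
c(j) = -4 (c(j) = -3 + (0 - 1*1) = -3 + (0 - 1) = -3 - 1 = -4)
q(Y) = (-4 + Y² - 215*Y)/Y (q(Y) = ((Y² - 215*Y) - 4)/Y = (-4 + Y² - 215*Y)/Y)
√(q(158) + y) = √((-215 + 158 - 4/158) - 12473) = √((-215 + 158 - 4*1/158) - 12473) = √((-215 + 158 - 2/79) - 12473) = √(-4505/79 - 12473) = √(-989872/79) = 4*I*√4887493/79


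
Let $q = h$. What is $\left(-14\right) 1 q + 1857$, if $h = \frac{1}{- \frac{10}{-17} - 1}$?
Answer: $1891$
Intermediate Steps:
$h = - \frac{17}{7}$ ($h = \frac{1}{- \frac{10 \left(-1\right)}{17} - 1} = \frac{1}{\left(-1\right) \left(- \frac{10}{17}\right) - 1} = \frac{1}{\frac{10}{17} - 1} = \frac{1}{- \frac{7}{17}} = - \frac{17}{7} \approx -2.4286$)
$q = - \frac{17}{7} \approx -2.4286$
$\left(-14\right) 1 q + 1857 = \left(-14\right) 1 \left(- \frac{17}{7}\right) + 1857 = \left(-14\right) \left(- \frac{17}{7}\right) + 1857 = 34 + 1857 = 1891$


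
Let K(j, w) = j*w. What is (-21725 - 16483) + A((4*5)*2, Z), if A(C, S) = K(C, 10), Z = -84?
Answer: -37808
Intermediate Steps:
A(C, S) = 10*C (A(C, S) = C*10 = 10*C)
(-21725 - 16483) + A((4*5)*2, Z) = (-21725 - 16483) + 10*((4*5)*2) = -38208 + 10*(20*2) = -38208 + 10*40 = -38208 + 400 = -37808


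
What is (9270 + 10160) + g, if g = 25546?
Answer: 44976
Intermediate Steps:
(9270 + 10160) + g = (9270 + 10160) + 25546 = 19430 + 25546 = 44976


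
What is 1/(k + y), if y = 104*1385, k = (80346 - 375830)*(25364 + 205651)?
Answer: -1/68261092220 ≈ -1.4650e-11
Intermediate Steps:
k = -68261236260 (k = -295484*231015 = -68261236260)
y = 144040
1/(k + y) = 1/(-68261236260 + 144040) = 1/(-68261092220) = -1/68261092220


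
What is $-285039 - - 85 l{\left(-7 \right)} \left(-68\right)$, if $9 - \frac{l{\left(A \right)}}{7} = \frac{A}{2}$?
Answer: $-790789$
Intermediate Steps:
$l{\left(A \right)} = 63 - \frac{7 A}{2}$ ($l{\left(A \right)} = 63 - 7 \frac{A}{2} = 63 - \frac{7 A}{2}$)
$-285039 - - 85 l{\left(-7 \right)} \left(-68\right) = -285039 - - 85 \left(63 - - \frac{49}{2}\right) \left(-68\right) = -285039 - - 85 \left(63 + \frac{49}{2}\right) \left(-68\right) = -285039 - \left(-85\right) \frac{175}{2} \left(-68\right) = -285039 - \left(- \frac{14875}{2}\right) \left(-68\right) = -285039 - 505750 = -790789$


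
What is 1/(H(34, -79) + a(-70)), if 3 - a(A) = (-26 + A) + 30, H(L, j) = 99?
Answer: 1/168 ≈ 0.0059524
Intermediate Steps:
a(A) = -1 - A (a(A) = 3 - ((-26 + A) + 30) = 3 - (4 + A) = 3 + (-4 - A) = -1 - A)
1/(H(34, -79) + a(-70)) = 1/(99 + (-1 - 1*(-70))) = 1/(99 + (-1 + 70)) = 1/(99 + 69) = 1/168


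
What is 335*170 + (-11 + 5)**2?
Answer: 56986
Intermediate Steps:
335*170 + (-11 + 5)**2 = 56950 + (-6)**2 = 56950 + 36 = 56986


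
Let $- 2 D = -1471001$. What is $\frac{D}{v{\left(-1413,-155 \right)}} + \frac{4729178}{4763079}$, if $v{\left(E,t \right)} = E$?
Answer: $- \frac{777014368339}{1495606806} \approx -519.53$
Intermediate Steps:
$D = \frac{1471001}{2}$ ($D = \left(- \frac{1}{2}\right) \left(-1471001\right) = \frac{1471001}{2} \approx 7.355 \cdot 10^{5}$)
$\frac{D}{v{\left(-1413,-155 \right)}} + \frac{4729178}{4763079} = \frac{1471001}{2 \left(-1413\right)} + \frac{4729178}{4763079} = \frac{1471001}{2} \left(- \frac{1}{1413}\right) + 4729178 \cdot \frac{1}{4763079} = - \frac{1471001}{2826} + \frac{4729178}{4763079} = - \frac{777014368339}{1495606806}$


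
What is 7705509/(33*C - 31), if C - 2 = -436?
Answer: -7705509/14353 ≈ -536.86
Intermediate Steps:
C = -434 (C = 2 - 436 = -434)
7705509/(33*C - 31) = 7705509/(33*(-434) - 31) = 7705509/(-14322 - 31) = 7705509/(-14353) = 7705509*(-1/14353) = -7705509/14353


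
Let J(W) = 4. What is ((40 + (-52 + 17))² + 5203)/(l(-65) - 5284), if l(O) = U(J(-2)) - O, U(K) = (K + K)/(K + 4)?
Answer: -2614/2609 ≈ -1.0019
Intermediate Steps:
U(K) = 2*K/(4 + K) (U(K) = (2*K)/(4 + K) = 2*K/(4 + K))
l(O) = 1 - O (l(O) = 2*4/(4 + 4) - O = 2*4/8 - O = 2*4*(⅛) - O = 1 - O)
((40 + (-52 + 17))² + 5203)/(l(-65) - 5284) = ((40 + (-52 + 17))² + 5203)/((1 - 1*(-65)) - 5284) = ((40 - 35)² + 5203)/((1 + 65) - 5284) = (5² + 5203)/(66 - 5284) = (25 + 5203)/(-5218) = 5228*(-1/5218) = -2614/2609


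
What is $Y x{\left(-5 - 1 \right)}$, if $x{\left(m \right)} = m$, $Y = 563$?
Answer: $-3378$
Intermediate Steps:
$Y x{\left(-5 - 1 \right)} = 563 \left(-5 - 1\right) = 563 \left(-6\right) = -3378$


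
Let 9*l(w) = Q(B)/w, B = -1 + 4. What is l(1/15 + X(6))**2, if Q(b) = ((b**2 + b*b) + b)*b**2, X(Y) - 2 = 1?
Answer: 99225/2116 ≈ 46.893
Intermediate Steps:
X(Y) = 3 (X(Y) = 2 + 1 = 3)
B = 3
Q(b) = b**2*(b + 2*b**2) (Q(b) = ((b**2 + b**2) + b)*b**2 = (2*b**2 + b)*b**2 = (b + 2*b**2)*b**2 = b**2*(b + 2*b**2))
l(w) = 21/w (l(w) = ((3**3*(1 + 2*3))/w)/9 = ((27*(1 + 6))/w)/9 = ((27*7)/w)/9 = (189/w)/9 = 21/w)
l(1/15 + X(6))**2 = (21/(1/15 + 3))**2 = (21/(46/15))**2 = (21*(15/46))**2 = (315/46)**2 = 99225/2116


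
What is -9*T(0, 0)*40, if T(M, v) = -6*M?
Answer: 0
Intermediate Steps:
-9*T(0, 0)*40 = -(-54)*0*40 = -9*0*40 = 0*40 = 0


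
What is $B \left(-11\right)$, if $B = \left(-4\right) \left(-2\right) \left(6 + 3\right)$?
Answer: $-792$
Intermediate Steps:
$B = 72$ ($B = 8 \cdot 9 = 72$)
$B \left(-11\right) = 72 \left(-11\right) = -792$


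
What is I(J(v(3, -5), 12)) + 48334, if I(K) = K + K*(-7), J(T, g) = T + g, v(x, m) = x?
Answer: 48244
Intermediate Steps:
I(K) = -6*K (I(K) = K - 7*K = -6*K)
I(J(v(3, -5), 12)) + 48334 = -6*(3 + 12) + 48334 = -6*15 + 48334 = -90 + 48334 = 48244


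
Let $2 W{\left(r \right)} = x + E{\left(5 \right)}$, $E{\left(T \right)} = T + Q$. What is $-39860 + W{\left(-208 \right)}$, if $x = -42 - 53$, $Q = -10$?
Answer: $-39910$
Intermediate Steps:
$x = -95$
$E{\left(T \right)} = -10 + T$ ($E{\left(T \right)} = T - 10 = -10 + T$)
$W{\left(r \right)} = -50$ ($W{\left(r \right)} = \frac{-95 + \left(-10 + 5\right)}{2} = \frac{-95 - 5}{2} = \frac{1}{2} \left(-100\right) = -50$)
$-39860 + W{\left(-208 \right)} = -39860 - 50 = -39910$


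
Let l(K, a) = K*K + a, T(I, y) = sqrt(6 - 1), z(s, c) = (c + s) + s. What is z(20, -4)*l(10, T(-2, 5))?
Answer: 3600 + 36*sqrt(5) ≈ 3680.5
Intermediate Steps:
z(s, c) = c + 2*s
T(I, y) = sqrt(5)
l(K, a) = a + K**2 (l(K, a) = K**2 + a = a + K**2)
z(20, -4)*l(10, T(-2, 5)) = (-4 + 2*20)*(sqrt(5) + 10**2) = (-4 + 40)*(sqrt(5) + 100) = 36*(100 + sqrt(5)) = 3600 + 36*sqrt(5)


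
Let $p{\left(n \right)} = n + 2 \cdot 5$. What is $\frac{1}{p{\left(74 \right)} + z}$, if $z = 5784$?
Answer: $\frac{1}{5868} \approx 0.00017042$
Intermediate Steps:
$p{\left(n \right)} = 10 + n$ ($p{\left(n \right)} = n + 10 = 10 + n$)
$\frac{1}{p{\left(74 \right)} + z} = \frac{1}{\left(10 + 74\right) + 5784} = \frac{1}{84 + 5784} = \frac{1}{5868}$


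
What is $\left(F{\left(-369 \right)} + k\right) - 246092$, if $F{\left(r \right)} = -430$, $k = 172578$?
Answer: $-73944$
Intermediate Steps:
$\left(F{\left(-369 \right)} + k\right) - 246092 = \left(-430 + 172578\right) - 246092 = 172148 - 246092 = -73944$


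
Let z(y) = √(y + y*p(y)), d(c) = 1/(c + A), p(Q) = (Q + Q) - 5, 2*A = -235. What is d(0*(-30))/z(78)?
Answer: -√741/348270 ≈ -7.8161e-5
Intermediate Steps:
A = -235/2 (A = (½)*(-235) = -235/2 ≈ -117.50)
p(Q) = -5 + 2*Q (p(Q) = 2*Q - 5 = -5 + 2*Q)
d(c) = 1/(-235/2 + c) (d(c) = 1/(c - 235/2) = 1/(-235/2 + c))
z(y) = √(y + y*(-5 + 2*y))
d(0*(-30))/z(78) = (2/(-235 + 2*(0*(-30))))/((√2*√(78*(-2 + 78)))) = (2/(-235 + 2*0))/((√2*√(78*76))) = (2/(-235 + 0))/((√2*√5928)) = (2/(-235))/((√2*(2*√1482))) = (2*(-1/235))/((4*√741)) = -√741/348270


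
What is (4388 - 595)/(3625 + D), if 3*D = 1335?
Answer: 3793/4070 ≈ 0.93194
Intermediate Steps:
D = 445 (D = (⅓)*1335 = 445)
(4388 - 595)/(3625 + D) = (4388 - 595)/(3625 + 445) = 3793/4070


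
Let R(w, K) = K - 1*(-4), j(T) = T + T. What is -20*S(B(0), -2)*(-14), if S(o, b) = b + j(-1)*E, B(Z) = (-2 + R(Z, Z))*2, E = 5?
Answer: -3360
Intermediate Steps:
j(T) = 2*T
R(w, K) = 4 + K (R(w, K) = K + 4 = 4 + K)
B(Z) = 4 + 2*Z (B(Z) = (-2 + (4 + Z))*2 = (2 + Z)*2 = 4 + 2*Z)
S(o, b) = -10 + b (S(o, b) = b + (2*(-1))*5 = b - 2*5 = b - 10 = -10 + b)
-20*S(B(0), -2)*(-14) = -20*(-10 - 2)*(-14) = -20*(-12)*(-14) = 240*(-14) = -3360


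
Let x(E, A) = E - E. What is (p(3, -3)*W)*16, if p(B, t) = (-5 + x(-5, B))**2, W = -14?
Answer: -5600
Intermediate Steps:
x(E, A) = 0
p(B, t) = 25 (p(B, t) = (-5 + 0)**2 = (-5)**2 = 25)
(p(3, -3)*W)*16 = (25*(-14))*16 = -350*16 = -5600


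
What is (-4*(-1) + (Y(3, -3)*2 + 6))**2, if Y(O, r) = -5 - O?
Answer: 36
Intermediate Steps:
(-4*(-1) + (Y(3, -3)*2 + 6))**2 = (-4*(-1) + ((-5 - 1*3)*2 + 6))**2 = (4 + ((-5 - 3)*2 + 6))**2 = (4 + (-8*2 + 6))**2 = (4 + (-16 + 6))**2 = (4 - 10)**2 = (-6)**2 = 36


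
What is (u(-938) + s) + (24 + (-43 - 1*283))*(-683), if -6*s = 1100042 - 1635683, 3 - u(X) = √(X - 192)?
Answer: 591085/2 - I*√1130 ≈ 2.9554e+5 - 33.615*I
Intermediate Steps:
u(X) = 3 - √(-192 + X) (u(X) = 3 - √(X - 192) = 3 - √(-192 + X))
s = 178547/2 (s = -(1100042 - 1635683)/6 = -⅙*(-535641) = 178547/2 ≈ 89274.)
(u(-938) + s) + (24 + (-43 - 1*283))*(-683) = ((3 - √(-192 - 938)) + 178547/2) + (24 + (-43 - 1*283))*(-683) = ((3 - √(-1130)) + 178547/2) + (24 + (-43 - 283))*(-683) = ((3 - I*√1130) + 178547/2) + (24 - 326)*(-683) = ((3 - I*√1130) + 178547/2) - 302*(-683) = (178553/2 - I*√1130) + 206266 = 591085/2 - I*√1130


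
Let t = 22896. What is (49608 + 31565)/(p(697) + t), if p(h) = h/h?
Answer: 81173/22897 ≈ 3.5451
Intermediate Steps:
p(h) = 1
(49608 + 31565)/(p(697) + t) = (49608 + 31565)/(1 + 22896) = 81173/22897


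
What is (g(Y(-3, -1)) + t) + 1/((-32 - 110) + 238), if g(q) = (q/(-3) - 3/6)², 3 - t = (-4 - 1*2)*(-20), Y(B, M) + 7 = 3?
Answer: -33493/288 ≈ -116.30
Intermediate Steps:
Y(B, M) = -4 (Y(B, M) = -7 + 3 = -4)
t = -117 (t = 3 - (-4 - 1*2)*(-20) = 3 - (-4 - 2)*(-20) = 3 - (-6)*(-20) = 3 - 1*120 = 3 - 120 = -117)
g(q) = (-½ - q/3)² (g(q) = (q*(-⅓) - 3*⅙)² = (-q/3 - ½)² = (-½ - q/3)²)
(g(Y(-3, -1)) + t) + 1/((-32 - 110) + 238) = ((3 + 2*(-4))²/36 - 117) + 1/((-32 - 110) + 238) = ((3 - 8)²/36 - 117) + 1/(-142 + 238) = ((1/36)*(-5)² - 117) + 1/96 = ((1/36)*25 - 117) + 1/96 = (25/36 - 117) + 1/96 = -4187/36 + 1/96 = -33493/288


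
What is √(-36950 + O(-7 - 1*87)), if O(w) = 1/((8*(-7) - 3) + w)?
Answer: I*√96106967/51 ≈ 192.22*I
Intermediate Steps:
O(w) = 1/(-59 + w) (O(w) = 1/((-56 - 3) + w) = 1/(-59 + w))
√(-36950 + O(-7 - 1*87)) = √(-36950 + 1/(-59 + (-7 - 1*87))) = √(-36950 + 1/(-59 + (-7 - 87))) = √(-36950 + 1/(-59 - 94)) = √(-36950 + 1/(-153)) = √(-36950 - 1/153) = √(-5653351/153) = I*√96106967/51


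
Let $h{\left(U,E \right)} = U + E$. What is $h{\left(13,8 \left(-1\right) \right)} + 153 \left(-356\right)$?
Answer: $-54463$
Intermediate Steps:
$h{\left(U,E \right)} = E + U$
$h{\left(13,8 \left(-1\right) \right)} + 153 \left(-356\right) = \left(8 \left(-1\right) + 13\right) + 153 \left(-356\right) = \left(-8 + 13\right) - 54468 = 5 - 54468 = -54463$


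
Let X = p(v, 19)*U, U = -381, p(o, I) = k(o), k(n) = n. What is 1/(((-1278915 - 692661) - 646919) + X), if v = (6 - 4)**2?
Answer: -1/2620019 ≈ -3.8168e-7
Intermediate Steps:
v = 4 (v = 2**2 = 4)
p(o, I) = o
X = -1524 (X = 4*(-381) = -1524)
1/(((-1278915 - 692661) - 646919) + X) = 1/(((-1278915 - 692661) - 646919) - 1524) = 1/((-1971576 - 646919) - 1524) = 1/(-2618495 - 1524) = 1/(-2620019) = -1/2620019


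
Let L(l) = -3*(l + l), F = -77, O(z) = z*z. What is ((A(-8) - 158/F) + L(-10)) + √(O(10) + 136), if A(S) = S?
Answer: 4162/77 + 2*√59 ≈ 69.414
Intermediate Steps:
O(z) = z²
L(l) = -6*l
((A(-8) - 158/F) + L(-10)) + √(O(10) + 136) = ((-8 - 158/(-77)) - 6*(-10)) + √(10² + 136) = ((-8 - 158*(-1/77)) + 60) + √(100 + 136) = ((-8 + 158/77) + 60) + √236 = (-458/77 + 60) + 2*√59 = 4162/77 + 2*√59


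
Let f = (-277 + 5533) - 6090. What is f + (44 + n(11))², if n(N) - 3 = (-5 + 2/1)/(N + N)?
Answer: 659305/484 ≈ 1362.2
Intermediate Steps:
n(N) = 3 - 3/(2*N) (n(N) = 3 + (-5 + 2/1)/(N + N) = 3 + (-5 + 2*1)/((2*N)) = 3 + (-5 + 2)*(1/(2*N)) = 3 - 3/(2*N))
f = -834 (f = 5256 - 6090 = -834)
f + (44 + n(11))² = -834 + (44 + (3 - 3/2/11))² = -834 + (44 + (3 - 3/2*1/11))² = -834 + (44 + (3 - 3/22))² = -834 + (44 + 63/22)² = -834 + (1031/22)² = -834 + 1062961/484 = 659305/484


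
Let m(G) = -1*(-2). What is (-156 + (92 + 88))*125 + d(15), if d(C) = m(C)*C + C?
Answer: 3045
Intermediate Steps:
m(G) = 2
d(C) = 3*C (d(C) = 2*C + C = 3*C)
(-156 + (92 + 88))*125 + d(15) = (-156 + (92 + 88))*125 + 3*15 = (-156 + 180)*125 + 45 = 24*125 + 45 = 3000 + 45 = 3045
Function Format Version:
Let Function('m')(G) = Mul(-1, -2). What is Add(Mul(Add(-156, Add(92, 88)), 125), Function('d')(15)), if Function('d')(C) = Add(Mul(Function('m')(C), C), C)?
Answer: 3045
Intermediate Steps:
Function('m')(G) = 2
Function('d')(C) = Mul(3, C) (Function('d')(C) = Add(Mul(2, C), C) = Mul(3, C))
Add(Mul(Add(-156, Add(92, 88)), 125), Function('d')(15)) = Add(Mul(Add(-156, Add(92, 88)), 125), Mul(3, 15)) = Add(Mul(Add(-156, 180), 125), 45) = Add(Mul(24, 125), 45) = Add(3000, 45) = 3045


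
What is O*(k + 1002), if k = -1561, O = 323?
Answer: -180557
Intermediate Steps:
O*(k + 1002) = 323*(-1561 + 1002) = 323*(-559) = -180557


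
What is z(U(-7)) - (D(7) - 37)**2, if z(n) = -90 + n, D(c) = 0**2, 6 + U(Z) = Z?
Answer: -1472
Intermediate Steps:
U(Z) = -6 + Z
D(c) = 0
z(U(-7)) - (D(7) - 37)**2 = (-90 + (-6 - 7)) - (0 - 37)**2 = (-90 - 13) - 1*(-37)**2 = -103 - 1*1369 = -103 - 1369 = -1472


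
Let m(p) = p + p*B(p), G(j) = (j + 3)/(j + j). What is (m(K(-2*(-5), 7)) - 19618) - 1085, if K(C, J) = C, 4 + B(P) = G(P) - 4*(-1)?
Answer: -41373/2 ≈ -20687.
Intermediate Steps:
G(j) = (3 + j)/(2*j) (G(j) = (3 + j)/((2*j)) = (3 + j)*(1/(2*j)) = (3 + j)/(2*j))
B(P) = (3 + P)/(2*P) (B(P) = -4 + ((3 + P)/(2*P) - 4*(-1)) = -4 + ((3 + P)/(2*P) + 4) = -4 + (4 + (3 + P)/(2*P)) = (3 + P)/(2*P))
m(p) = 3/2 + 3*p/2 (m(p) = p + p*((3 + p)/(2*p)) = p + (3/2 + p/2) = 3/2 + 3*p/2)
(m(K(-2*(-5), 7)) - 19618) - 1085 = ((3/2 + 3*(-2*(-5))/2) - 19618) - 1085 = ((3/2 + (3/2)*10) - 19618) - 1085 = ((3/2 + 15) - 19618) - 1085 = (33/2 - 19618) - 1085 = -39203/2 - 1085 = -41373/2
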